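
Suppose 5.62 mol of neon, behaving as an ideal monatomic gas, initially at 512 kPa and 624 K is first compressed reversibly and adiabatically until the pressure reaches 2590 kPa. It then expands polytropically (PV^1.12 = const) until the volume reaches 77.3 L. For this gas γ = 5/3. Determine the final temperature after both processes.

V₁ = nRT₁/P₁ = 5.62×8.314×624/512 = 56.9 L.
Step 1 — Adiabatic: T₂/T₁ = (P₂/P₁)^((γ−1)/γ) ⇒ T₂ = 624×(5.06)^0.400 = 1190 K; V₂ = 21.5 L.
ΔU = nCvΔT = 5.62×12.5×(1190−624) = 39900 J.
Q = 0 for an adiabatic process, so W = −ΔU = -39900 J.
State after step 1: P = 2590 kPa, V = 21.5 L, T = 1190 K.
Step 2 — Polytropic n=1.12: T₂ = T₁(V₁/V₂)^(n−1) = 1190×(0.279)^0.12 = 1020 K; P₂ = P₁(V₁/V₂)^n = 619 kPa.
W = (P₁V₁−P₂V₂)/(n−1) = (2590×21.5−619×77.3)/0.12 = 66100 J.
ΔU = nCvΔT = 5.62×12.5×(1020−1190) = -11900 J.
Q = ΔU + W = 54200 J.
Net over both steps: W = 26200 J, Q = 54200 J, ΔU = 28000 J.

1020 K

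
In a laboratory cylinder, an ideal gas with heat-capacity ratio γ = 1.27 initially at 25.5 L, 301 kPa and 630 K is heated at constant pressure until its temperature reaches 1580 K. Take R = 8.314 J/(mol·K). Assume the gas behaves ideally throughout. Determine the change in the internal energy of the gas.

42900 J

n = P₁V₁/(RT₁) = 301×25.5/(8.314×630) = 1.47 mol.
Isobaric: P stays 301 kPa; V/T = const ⇒ T₂ = 1580 K, V₂ = 64.0 L.
For an ideal gas ΔU = nCvΔT with Cv = R/(γ−1) = 30.8 J/(mol·K).
ΔU = 1.47×30.8×(1580−630) = 42900 J.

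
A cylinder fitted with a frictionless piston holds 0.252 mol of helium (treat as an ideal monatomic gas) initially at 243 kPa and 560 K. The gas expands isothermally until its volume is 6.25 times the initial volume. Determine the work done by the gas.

V₁ = nRT₁/P₁ = 0.252×8.314×560/243 = 4.83 L.
Isothermal: T stays 560 K; PV = const ⇒ V₂ = 30.2 L, P₂ = 38.9 kPa.
W = nRT ln(V₂/V₁) = 0.252×8.314×560×ln(6.25) = 2150 J.

2150 J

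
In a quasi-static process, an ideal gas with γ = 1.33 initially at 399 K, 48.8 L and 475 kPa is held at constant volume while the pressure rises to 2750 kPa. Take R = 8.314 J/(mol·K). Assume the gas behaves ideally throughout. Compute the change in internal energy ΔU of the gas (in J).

336000 J

n = P₁V₁/(RT₁) = 475×48.8/(8.314×399) = 6.99 mol.
Isochoric: V stays 48.8 L; P/T = const ⇒ T₂ = 2310 K, P₂ = 2750 kPa.
For an ideal gas ΔU = nCvΔT with Cv = R/(γ−1) = 25.2 J/(mol·K).
ΔU = 6.99×25.2×(2310−399) = 336000 J.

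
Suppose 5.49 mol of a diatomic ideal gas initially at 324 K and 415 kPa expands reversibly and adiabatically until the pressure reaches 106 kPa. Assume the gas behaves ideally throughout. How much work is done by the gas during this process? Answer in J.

11900 J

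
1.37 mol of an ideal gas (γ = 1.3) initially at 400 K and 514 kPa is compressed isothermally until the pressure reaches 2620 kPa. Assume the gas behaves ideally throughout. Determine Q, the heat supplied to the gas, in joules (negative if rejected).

V₁ = nRT₁/P₁ = 1.37×8.314×400/514 = 8.86 L.
Isothermal: T stays 400 K; PV = const ⇒ V₂ = 1.74 L, P₂ = 2620 kPa.
ΔU = 0 (ideal gas, T constant).
W = nRT ln(V₂/V₁) = 1.37×8.314×400×ln(0.196) = -7420 J.
Q = ΔU + W = -7420 J.

-7420 J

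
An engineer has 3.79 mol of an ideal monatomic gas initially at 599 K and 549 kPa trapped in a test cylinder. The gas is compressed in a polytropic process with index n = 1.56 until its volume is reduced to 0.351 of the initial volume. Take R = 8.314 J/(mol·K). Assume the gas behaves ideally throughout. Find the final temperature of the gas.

1080 K

V₁ = nRT₁/P₁ = 3.79×8.314×599/549 = 34.4 L.
Polytropic n=1.56: T₂ = T₁(V₁/V₂)^(n−1) = 599×(2.85)^0.56 = 1080 K; P₂ = P₁(V₁/V₂)^n = 2810 kPa.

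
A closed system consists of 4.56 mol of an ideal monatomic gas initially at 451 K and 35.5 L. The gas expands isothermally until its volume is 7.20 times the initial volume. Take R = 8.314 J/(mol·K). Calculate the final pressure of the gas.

P₁ = nRT₁/V₁ = 4.56×8.314×451/35.5 = 482 kPa.
Isothermal: T stays 451 K; PV = const ⇒ V₂ = 256 L, P₂ = 66.9 kPa.

66.9 kPa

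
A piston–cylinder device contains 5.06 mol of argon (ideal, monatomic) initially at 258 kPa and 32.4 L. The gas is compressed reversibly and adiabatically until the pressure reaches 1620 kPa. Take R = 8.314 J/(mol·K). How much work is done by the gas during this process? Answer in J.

-13600 J

T₁ = P₁V₁/(nR) = 258×32.4/(5.06×8.314) = 199 K.
Adiabatic: T₂/T₁ = (P₂/P₁)^((γ−1)/γ) ⇒ T₂ = 199×(6.28)^0.400 = 414 K; V₂ = 10.8 L.
ΔU = nCvΔT = 5.06×12.5×(414−199) = 13600 J.
Q = 0 for an adiabatic process, so W = −ΔU = -13600 J.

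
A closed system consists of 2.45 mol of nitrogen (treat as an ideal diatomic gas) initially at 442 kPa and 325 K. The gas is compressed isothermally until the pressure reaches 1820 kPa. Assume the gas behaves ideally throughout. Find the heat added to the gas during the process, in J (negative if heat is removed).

-9370 J

V₁ = nRT₁/P₁ = 2.45×8.314×325/442 = 15.0 L.
Isothermal: T stays 325 K; PV = const ⇒ V₂ = 3.64 L, P₂ = 1820 kPa.
ΔU = 0 (ideal gas, T constant).
W = nRT ln(V₂/V₁) = 2.45×8.314×325×ln(0.243) = -9370 J.
Q = ΔU + W = -9370 J.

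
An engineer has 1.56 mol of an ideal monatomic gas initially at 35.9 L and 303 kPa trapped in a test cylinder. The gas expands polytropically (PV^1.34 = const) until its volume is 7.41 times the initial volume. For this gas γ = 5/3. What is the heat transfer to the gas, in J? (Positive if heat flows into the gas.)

7740 J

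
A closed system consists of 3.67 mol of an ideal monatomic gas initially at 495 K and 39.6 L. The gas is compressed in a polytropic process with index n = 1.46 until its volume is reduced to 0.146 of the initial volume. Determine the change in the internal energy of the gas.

32200 J

P₁ = nRT₁/V₁ = 3.67×8.314×495/39.6 = 381 kPa.
Polytropic n=1.46: T₂ = T₁(V₁/V₂)^(n−1) = 495×(6.85)^0.46 = 1200 K; P₂ = P₁(V₁/V₂)^n = 6330 kPa.
For an ideal gas ΔU = nCvΔT with Cv = (3/2)R = 12.5 J/(mol·K).
ΔU = 3.67×12.5×(1200−495) = 32200 J.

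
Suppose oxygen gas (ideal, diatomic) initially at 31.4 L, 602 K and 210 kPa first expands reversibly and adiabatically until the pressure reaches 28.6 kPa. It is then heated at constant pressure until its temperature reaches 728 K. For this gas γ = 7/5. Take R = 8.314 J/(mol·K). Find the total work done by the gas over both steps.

n = P₁V₁/(RT₁) = 210×31.4/(8.314×602) = 1.32 mol.
Step 1 — Adiabatic: T₂/T₁ = (P₂/P₁)^((γ−1)/γ) ⇒ T₂ = 602×(0.136)^0.286 = 341 K; V₂ = 130 L.
ΔU = nCvΔT = 1.32×20.8×(341−602) = -7160 J.
Q = 0 for an adiabatic process, so W = −ΔU = 7160 J.
State after step 1: P = 28.6 kPa, V = 130 L, T = 341 K.
Step 2 — Isobaric: P stays 28.6 kPa; V/T = const ⇒ T₂ = 728 K, V₂ = 279 L.
W = PΔV = 28.6×(279−130) kPa·L = 4240 J.
ΔU = nCvΔT = 1.32×20.8×(728−341) = 10600 J.
Q = ΔU + W = nCpΔT = 14900 J.
Net over both steps: W = 11400 J, Q = 14900 J, ΔU = 3450 J.

11400 J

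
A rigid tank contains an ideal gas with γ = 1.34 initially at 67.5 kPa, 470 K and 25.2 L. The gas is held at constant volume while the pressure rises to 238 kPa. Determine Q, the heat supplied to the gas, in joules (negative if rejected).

12600 J

n = P₁V₁/(RT₁) = 67.5×25.2/(8.314×470) = 0.435 mol.
Isochoric: V stays 25.2 L; P/T = const ⇒ T₂ = 1660 K, P₂ = 238 kPa.
W = 0 (no volume change).
ΔU = nCvΔT = 0.435×24.5×(1660−470) = 12600 J.
Q = ΔU = 12600 J.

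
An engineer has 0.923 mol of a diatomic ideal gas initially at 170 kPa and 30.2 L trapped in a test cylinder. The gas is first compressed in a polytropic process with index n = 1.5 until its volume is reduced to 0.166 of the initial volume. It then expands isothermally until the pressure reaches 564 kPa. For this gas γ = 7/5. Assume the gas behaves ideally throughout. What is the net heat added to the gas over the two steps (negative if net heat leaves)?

T₁ = P₁V₁/(nR) = 170×30.2/(0.923×8.314) = 669 K.
Step 1 — Polytropic n=1.5: T₂ = T₁(V₁/V₂)^(n−1) = 669×(6.02)^0.50 = 1640 K; P₂ = P₁(V₁/V₂)^n = 2510 kPa.
W = (P₁V₁−P₂V₂)/(n−1) = (170×30.2−2510×5.01)/0.50 = -14900 J.
ΔU = nCvΔT = 0.923×20.8×(1640−669) = 18700 J.
Q = ΔU + W = 3730 J.
State after step 1: P = 2510 kPa, V = 5.01 L, T = 1640 K.
Step 2 — Isothermal: T stays 1640 K; PV = const ⇒ V₂ = 22.3 L, P₂ = 564 kPa.
ΔU = 0 (ideal gas, T constant).
W = nRT ln(V₂/V₁) = 0.923×8.314×1640×ln(4.46) = 18800 J.
Q = ΔU + W = 18800 J.
Net over both steps: W = 3900 J, Q = 22600 J, ΔU = 18700 J.

22600 J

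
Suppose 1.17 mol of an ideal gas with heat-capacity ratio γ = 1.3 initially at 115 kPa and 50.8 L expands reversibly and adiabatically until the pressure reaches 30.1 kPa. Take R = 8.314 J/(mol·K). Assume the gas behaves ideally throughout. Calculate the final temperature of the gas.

T₁ = P₁V₁/(nR) = 115×50.8/(1.17×8.314) = 601 K.
Adiabatic: T₂/T₁ = (P₂/P₁)^((γ−1)/γ) ⇒ T₂ = 601×(0.262)^0.231 = 441 K; V₂ = 142 L.

441 K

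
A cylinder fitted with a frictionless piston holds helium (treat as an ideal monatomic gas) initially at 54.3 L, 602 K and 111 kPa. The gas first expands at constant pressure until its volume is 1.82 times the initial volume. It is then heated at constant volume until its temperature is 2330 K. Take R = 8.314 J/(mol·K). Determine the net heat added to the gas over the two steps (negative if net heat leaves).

30900 J

n = P₁V₁/(RT₁) = 111×54.3/(8.314×602) = 1.20 mol.
Step 1 — Isobaric: P stays 111 kPa; V/T = const ⇒ T₂ = 1100 K, V₂ = 98.8 L.
W = PΔV = 111×(98.8−54.3) kPa·L = 4940 J.
ΔU = nCvΔT = 1.20×12.5×(1100−602) = 7410 J.
Q = ΔU + W = nCpΔT = 12400 J.
State after step 1: P = 111 kPa, V = 98.8 L, T = 1100 K.
Step 2 — Isochoric: V stays 98.8 L; P/T = const ⇒ T₂ = 2330 K, P₂ = 236 kPa.
W = 0 (no volume change).
ΔU = nCvΔT = 1.20×12.5×(2330−1100) = 18500 J.
Q = ΔU = 18500 J.
Net over both steps: W = 4940 J, Q = 30900 J, ΔU = 26000 J.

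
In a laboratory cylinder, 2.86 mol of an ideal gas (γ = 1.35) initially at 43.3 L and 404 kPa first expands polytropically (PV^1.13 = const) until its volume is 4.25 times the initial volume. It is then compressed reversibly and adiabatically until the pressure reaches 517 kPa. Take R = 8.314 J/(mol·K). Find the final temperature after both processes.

993 K

T₁ = P₁V₁/(nR) = 404×43.3/(2.86×8.314) = 736 K.
Step 1 — Polytropic n=1.13: T₂ = T₁(V₁/V₂)^(n−1) = 736×(0.235)^0.13 = 610 K; P₂ = P₁(V₁/V₂)^n = 78.8 kPa.
W = (P₁V₁−P₂V₂)/(n−1) = (404×43.3−78.8×184)/0.13 = 23100 J.
ΔU = nCvΔT = 2.86×23.8×(610−736) = -8570 J.
Q = ΔU + W = 14500 J.
State after step 1: P = 78.8 kPa, V = 184 L, T = 610 K.
Step 2 — Adiabatic: T₂/T₁ = (P₂/P₁)^((γ−1)/γ) ⇒ T₂ = 610×(6.56)^0.259 = 993 K; V₂ = 45.7 L.
ΔU = nCvΔT = 2.86×23.8×(993−610) = 26000 J.
Q = 0 for an adiabatic process, so W = −ΔU = -26000 J.
Net over both steps: W = -2970 J, Q = 14500 J, ΔU = 17500 J.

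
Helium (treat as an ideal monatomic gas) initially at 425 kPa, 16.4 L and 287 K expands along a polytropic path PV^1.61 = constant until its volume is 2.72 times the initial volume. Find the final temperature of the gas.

Polytropic n=1.61: T₂ = T₁(V₁/V₂)^(n−1) = 287×(0.368)^0.61 = 156 K; P₂ = P₁(V₁/V₂)^n = 84.9 kPa.

156 K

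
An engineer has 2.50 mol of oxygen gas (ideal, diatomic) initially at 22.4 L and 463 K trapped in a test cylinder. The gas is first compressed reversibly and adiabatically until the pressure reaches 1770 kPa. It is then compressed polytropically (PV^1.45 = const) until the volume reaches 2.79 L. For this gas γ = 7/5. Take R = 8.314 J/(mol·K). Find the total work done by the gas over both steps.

-31900 J

P₁ = nRT₁/V₁ = 2.50×8.314×463/22.4 = 430 kPa.
Step 1 — Adiabatic: T₂/T₁ = (P₂/P₁)^((γ−1)/γ) ⇒ T₂ = 463×(4.12)^0.286 = 694 K; V₂ = 8.15 L.
ΔU = nCvΔT = 2.50×20.8×(694−463) = 12000 J.
Q = 0 for an adiabatic process, so W = −ΔU = -12000 J.
State after step 1: P = 1770 kPa, V = 8.15 L, T = 694 K.
Step 2 — Polytropic n=1.45: T₂ = T₁(V₁/V₂)^(n−1) = 694×(2.92)^0.45 = 1120 K; P₂ = P₁(V₁/V₂)^n = 8370 kPa.
W = (P₁V₁−P₂V₂)/(n−1) = (1770×8.15−8370×2.79)/0.45 = -19900 J.
ΔU = nCvΔT = 2.50×20.8×(1120−694) = 22300 J.
Q = ΔU + W = 2480 J.
Net over both steps: W = -31900 J, Q = 2480 J, ΔU = 34300 J.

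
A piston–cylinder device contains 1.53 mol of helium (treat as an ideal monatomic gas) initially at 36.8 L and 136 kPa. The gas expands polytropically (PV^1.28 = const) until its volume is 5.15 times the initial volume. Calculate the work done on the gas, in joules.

T₁ = P₁V₁/(nR) = 136×36.8/(1.53×8.314) = 393 K.
Polytropic n=1.28: T₂ = T₁(V₁/V₂)^(n−1) = 393×(0.194)^0.28 = 249 K; P₂ = P₁(V₁/V₂)^n = 16.7 kPa.
W = (P₁V₁−P₂V₂)/(n−1) = (136×36.8−16.7×190)/0.28 = 6580 J.
Work done on the gas = −W_by = -6580 J.

-6580 J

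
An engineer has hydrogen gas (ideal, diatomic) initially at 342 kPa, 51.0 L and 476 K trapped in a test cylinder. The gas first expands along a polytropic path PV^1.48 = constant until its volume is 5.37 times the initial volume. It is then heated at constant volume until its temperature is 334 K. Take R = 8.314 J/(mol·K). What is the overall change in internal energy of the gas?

-13000 J

n = P₁V₁/(RT₁) = 342×51.0/(8.314×476) = 4.41 mol.
Step 1 — Polytropic n=1.48: T₂ = T₁(V₁/V₂)^(n−1) = 476×(0.186)^0.48 = 212 K; P₂ = P₁(V₁/V₂)^n = 28.4 kPa.
W = (P₁V₁−P₂V₂)/(n−1) = (342×51.0−28.4×274)/0.48 = 20100 J.
ΔU = nCvΔT = 4.41×20.8×(212−476) = -24100 J.
Q = ΔU + W = -4020 J.
State after step 1: P = 28.4 kPa, V = 274 L, T = 212 K.
Step 2 — Isochoric: V stays 274 L; P/T = const ⇒ T₂ = 334 K, P₂ = 44.7 kPa.
W = 0 (no volume change).
ΔU = nCvΔT = 4.41×20.8×(334−212) = 11100 J.
Q = ΔU = 11100 J.
Net over both steps: W = 20100 J, Q = 7110 J, ΔU = -13000 J.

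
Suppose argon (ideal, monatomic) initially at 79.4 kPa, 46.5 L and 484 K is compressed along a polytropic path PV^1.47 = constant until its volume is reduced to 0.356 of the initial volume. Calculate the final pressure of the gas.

Polytropic n=1.47: T₂ = T₁(V₁/V₂)^(n−1) = 484×(2.81)^0.47 = 786 K; P₂ = P₁(V₁/V₂)^n = 362 kPa.

362 kPa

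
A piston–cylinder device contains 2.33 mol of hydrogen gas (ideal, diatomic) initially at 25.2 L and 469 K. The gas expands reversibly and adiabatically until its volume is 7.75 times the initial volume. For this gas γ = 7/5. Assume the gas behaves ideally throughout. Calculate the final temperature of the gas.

207 K

P₁ = nRT₁/V₁ = 2.33×8.314×469/25.2 = 361 kPa.
Adiabatic: TV^(γ−1) = const ⇒ T₂ = 469×(0.129)^0.400 = 207 K; PV^γ = const ⇒ P₂ = 20.5 kPa.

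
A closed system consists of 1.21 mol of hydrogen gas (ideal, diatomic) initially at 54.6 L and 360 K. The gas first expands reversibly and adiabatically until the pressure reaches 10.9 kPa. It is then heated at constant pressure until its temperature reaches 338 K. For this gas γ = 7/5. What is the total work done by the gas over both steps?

4890 J

P₁ = nRT₁/V₁ = 1.21×8.314×360/54.6 = 66.3 kPa.
Step 1 — Adiabatic: T₂/T₁ = (P₂/P₁)^((γ−1)/γ) ⇒ T₂ = 360×(0.164)^0.286 = 215 K; V₂ = 198 L.
ΔU = nCvΔT = 1.21×20.8×(215−360) = -3650 J.
Q = 0 for an adiabatic process, so W = −ΔU = 3650 J.
State after step 1: P = 10.9 kPa, V = 198 L, T = 215 K.
Step 2 — Isobaric: P stays 10.9 kPa; V/T = const ⇒ T₂ = 338 K, V₂ = 312 L.
W = PΔV = 10.9×(312−198) kPa·L = 1240 J.
ΔU = nCvΔT = 1.21×20.8×(338−215) = 3100 J.
Q = ΔU + W = nCpΔT = 4330 J.
Net over both steps: W = 4890 J, Q = 4330 J, ΔU = -553 J.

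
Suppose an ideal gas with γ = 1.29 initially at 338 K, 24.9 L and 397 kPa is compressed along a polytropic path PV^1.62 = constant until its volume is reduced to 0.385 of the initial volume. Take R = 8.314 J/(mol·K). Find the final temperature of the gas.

Polytropic n=1.62: T₂ = T₁(V₁/V₂)^(n−1) = 338×(2.60)^0.62 = 611 K; P₂ = P₁(V₁/V₂)^n = 1860 kPa.

611 K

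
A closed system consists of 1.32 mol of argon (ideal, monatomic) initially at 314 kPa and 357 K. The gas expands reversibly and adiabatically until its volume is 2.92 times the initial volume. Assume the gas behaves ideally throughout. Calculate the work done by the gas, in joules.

3000 J

V₁ = nRT₁/P₁ = 1.32×8.314×357/314 = 12.5 L.
Adiabatic: TV^(γ−1) = const ⇒ T₂ = 357×(0.342)^0.667 = 175 K; PV^γ = const ⇒ P₂ = 52.6 kPa.
ΔU = nCvΔT = 1.32×12.5×(175−357) = -3000 J.
Q = 0 for an adiabatic process, so W = −ΔU = 3000 J.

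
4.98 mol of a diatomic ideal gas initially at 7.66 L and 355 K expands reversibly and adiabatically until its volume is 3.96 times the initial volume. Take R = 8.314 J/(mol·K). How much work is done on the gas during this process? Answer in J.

-15600 J

P₁ = nRT₁/V₁ = 4.98×8.314×355/7.66 = 1920 kPa.
Adiabatic: TV^(γ−1) = const ⇒ T₂ = 355×(0.253)^0.400 = 205 K; PV^γ = const ⇒ P₂ = 279 kPa.
ΔU = nCvΔT = 4.98×20.8×(205−355) = -15600 J.
Q = 0 for an adiabatic process, so W = −ΔU = 15600 J.
Work done on the gas = −W_by = -15600 J.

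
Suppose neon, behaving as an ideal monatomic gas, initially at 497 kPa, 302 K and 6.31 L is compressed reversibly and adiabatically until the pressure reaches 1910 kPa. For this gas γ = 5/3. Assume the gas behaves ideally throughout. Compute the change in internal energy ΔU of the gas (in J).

n = P₁V₁/(RT₁) = 497×6.31/(8.314×302) = 1.25 mol.
Adiabatic: T₂/T₁ = (P₂/P₁)^((γ−1)/γ) ⇒ T₂ = 302×(3.84)^0.400 = 517 K; V₂ = 2.81 L.
For an ideal gas ΔU = nCvΔT with Cv = (3/2)R = 12.5 J/(mol·K).
ΔU = 1.25×12.5×(517−302) = 3360 J.

3360 J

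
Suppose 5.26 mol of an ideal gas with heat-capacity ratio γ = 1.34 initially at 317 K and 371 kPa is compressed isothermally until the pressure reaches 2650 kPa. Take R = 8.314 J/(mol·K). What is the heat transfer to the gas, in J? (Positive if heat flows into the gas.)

-27300 J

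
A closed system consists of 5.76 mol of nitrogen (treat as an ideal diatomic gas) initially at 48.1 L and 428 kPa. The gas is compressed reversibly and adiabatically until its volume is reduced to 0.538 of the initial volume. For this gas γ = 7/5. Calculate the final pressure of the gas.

1020 kPa

T₁ = P₁V₁/(nR) = 428×48.1/(5.76×8.314) = 430 K.
Adiabatic: TV^(γ−1) = const ⇒ T₂ = 430×(1.86)^0.400 = 551 K; PV^γ = const ⇒ P₂ = 1020 kPa.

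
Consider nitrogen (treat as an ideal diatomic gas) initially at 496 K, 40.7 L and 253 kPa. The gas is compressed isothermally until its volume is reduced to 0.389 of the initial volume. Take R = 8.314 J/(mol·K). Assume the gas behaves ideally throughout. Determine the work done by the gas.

-9720 J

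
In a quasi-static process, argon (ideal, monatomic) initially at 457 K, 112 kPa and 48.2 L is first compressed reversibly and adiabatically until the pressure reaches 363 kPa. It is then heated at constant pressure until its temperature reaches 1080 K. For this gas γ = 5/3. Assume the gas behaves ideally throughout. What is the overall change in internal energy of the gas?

11000 J

n = P₁V₁/(RT₁) = 112×48.2/(8.314×457) = 1.42 mol.
Step 1 — Adiabatic: T₂/T₁ = (P₂/P₁)^((γ−1)/γ) ⇒ T₂ = 457×(3.24)^0.400 = 731 K; V₂ = 23.8 L.
ΔU = nCvΔT = 1.42×12.5×(731−457) = 4860 J.
Q = 0 for an adiabatic process, so W = −ΔU = -4860 J.
State after step 1: P = 363 kPa, V = 23.8 L, T = 731 K.
Step 2 — Isobaric: P stays 363 kPa; V/T = const ⇒ T₂ = 1080 K, V₂ = 35.1 L.
W = PΔV = 363×(35.1−23.8) kPa·L = 4120 J.
ΔU = nCvΔT = 1.42×12.5×(1080−731) = 6180 J.
Q = ΔU + W = nCpΔT = 10300 J.
Net over both steps: W = -746 J, Q = 10300 J, ΔU = 11000 J.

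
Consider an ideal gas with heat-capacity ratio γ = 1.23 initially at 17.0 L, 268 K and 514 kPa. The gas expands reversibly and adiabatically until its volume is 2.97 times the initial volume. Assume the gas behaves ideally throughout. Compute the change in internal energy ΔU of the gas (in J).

n = P₁V₁/(RT₁) = 514×17.0/(8.314×268) = 3.92 mol.
Adiabatic: TV^(γ−1) = const ⇒ T₂ = 268×(0.337)^0.230 = 209 K; PV^γ = const ⇒ P₂ = 135 kPa.
For an ideal gas ΔU = nCvΔT with Cv = R/(γ−1) = 36.1 J/(mol·K).
ΔU = 3.92×36.1×(209−268) = -8410 J.

-8410 J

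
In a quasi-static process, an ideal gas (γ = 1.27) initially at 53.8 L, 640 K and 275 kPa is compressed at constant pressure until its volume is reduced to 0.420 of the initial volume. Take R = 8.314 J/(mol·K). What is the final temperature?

Isobaric: P stays 275 kPa; V/T = const ⇒ T₂ = 269 K, V₂ = 22.6 L.

269 K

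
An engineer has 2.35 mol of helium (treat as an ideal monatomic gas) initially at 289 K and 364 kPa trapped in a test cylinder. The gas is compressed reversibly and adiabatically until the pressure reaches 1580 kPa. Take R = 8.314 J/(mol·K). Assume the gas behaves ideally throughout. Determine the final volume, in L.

V₁ = nRT₁/P₁ = 2.35×8.314×289/364 = 15.5 L.
Adiabatic: T₂/T₁ = (P₂/P₁)^((γ−1)/γ) ⇒ T₂ = 289×(4.34)^0.400 = 520 K; V₂ = 6.43 L.

6.43 L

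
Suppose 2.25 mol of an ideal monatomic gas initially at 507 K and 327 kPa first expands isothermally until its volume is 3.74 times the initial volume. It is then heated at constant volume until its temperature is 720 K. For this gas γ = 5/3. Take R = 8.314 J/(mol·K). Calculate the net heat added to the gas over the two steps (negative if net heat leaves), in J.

V₁ = nRT₁/P₁ = 2.25×8.314×507/327 = 29.0 L.
Step 1 — Isothermal: T stays 507 K; PV = const ⇒ V₂ = 108 L, P₂ = 87.4 kPa.
ΔU = 0 (ideal gas, T constant).
W = nRT ln(V₂/V₁) = 2.25×8.314×507×ln(3.74) = 12500 J.
Q = ΔU + W = 12500 J.
State after step 1: P = 87.4 kPa, V = 108 L, T = 507 K.
Step 2 — Isochoric: V stays 108 L; P/T = const ⇒ T₂ = 720 K, P₂ = 124 kPa.
W = 0 (no volume change).
ΔU = nCvΔT = 2.25×12.5×(720−507) = 5980 J.
Q = ΔU = 5980 J.
Net over both steps: W = 12500 J, Q = 18500 J, ΔU = 5980 J.

18500 J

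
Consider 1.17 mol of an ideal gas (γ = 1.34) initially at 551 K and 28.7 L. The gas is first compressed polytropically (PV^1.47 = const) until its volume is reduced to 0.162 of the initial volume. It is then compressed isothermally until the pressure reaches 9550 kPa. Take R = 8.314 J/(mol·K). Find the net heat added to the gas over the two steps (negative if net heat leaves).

P₁ = nRT₁/V₁ = 1.17×8.314×551/28.7 = 187 kPa.
Step 1 — Polytropic n=1.47: T₂ = T₁(V₁/V₂)^(n−1) = 551×(6.17)^0.47 = 1300 K; P₂ = P₁(V₁/V₂)^n = 2710 kPa.
W = (P₁V₁−P₂V₂)/(n−1) = (187×28.7−2710×4.65)/0.47 = -15400 J.
ΔU = nCvΔT = 1.17×24.5×(1300−551) = 21300 J.
Q = ΔU + W = 5900 J.
State after step 1: P = 2710 kPa, V = 4.65 L, T = 1300 K.
Step 2 — Isothermal: T stays 1300 K; PV = const ⇒ V₂ = 1.32 L, P₂ = 9550 kPa.
ΔU = 0 (ideal gas, T constant).
W = nRT ln(V₂/V₁) = 1.17×8.314×1300×ln(0.284) = -15900 J.
Q = ΔU + W = -15900 J.
Net over both steps: W = -31300 J, Q = -9980 J, ΔU = 21300 J.

-9980 J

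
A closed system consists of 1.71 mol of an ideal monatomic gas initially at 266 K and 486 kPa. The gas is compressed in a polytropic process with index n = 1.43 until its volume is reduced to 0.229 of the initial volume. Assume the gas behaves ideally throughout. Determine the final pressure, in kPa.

V₁ = nRT₁/P₁ = 1.71×8.314×266/486 = 7.78 L.
Polytropic n=1.43: T₂ = T₁(V₁/V₂)^(n−1) = 266×(4.37)^0.43 = 501 K; P₂ = P₁(V₁/V₂)^n = 4000 kPa.

4000 kPa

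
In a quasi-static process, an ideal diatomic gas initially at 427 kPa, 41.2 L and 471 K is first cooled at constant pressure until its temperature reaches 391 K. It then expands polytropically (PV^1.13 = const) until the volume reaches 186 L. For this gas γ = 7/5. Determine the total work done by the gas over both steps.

19200 J

n = P₁V₁/(RT₁) = 427×41.2/(8.314×471) = 4.49 mol.
Step 1 — Isobaric: P stays 427 kPa; V/T = const ⇒ T₂ = 391 K, V₂ = 34.2 L.
W = PΔV = 427×(34.2−41.2) kPa·L = -2990 J.
ΔU = nCvΔT = 4.49×20.8×(391−471) = -7470 J.
Q = ΔU + W = nCpΔT = -10500 J.
State after step 1: P = 427 kPa, V = 34.2 L, T = 391 K.
Step 2 — Polytropic n=1.13: T₂ = T₁(V₁/V₂)^(n−1) = 391×(0.184)^0.13 = 314 K; P₂ = P₁(V₁/V₂)^n = 63.0 kPa.
W = (P₁V₁−P₂V₂)/(n−1) = (427×34.2−63.0×186)/0.13 = 22200 J.
ΔU = nCvΔT = 4.49×20.8×(314−391) = -7210 J.
Q = ΔU + W = 15000 J.
Net over both steps: W = 19200 J, Q = 4530 J, ΔU = -14700 J.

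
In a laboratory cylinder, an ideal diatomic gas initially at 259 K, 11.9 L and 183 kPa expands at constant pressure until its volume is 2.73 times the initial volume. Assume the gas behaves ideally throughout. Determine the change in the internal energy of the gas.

9420 J

n = P₁V₁/(RT₁) = 183×11.9/(8.314×259) = 1.01 mol.
Isobaric: P stays 183 kPa; V/T = const ⇒ T₂ = 707 K, V₂ = 32.5 L.
For an ideal gas ΔU = nCvΔT with Cv = (5/2)R = 20.8 J/(mol·K).
ΔU = 1.01×20.8×(707−259) = 9420 J.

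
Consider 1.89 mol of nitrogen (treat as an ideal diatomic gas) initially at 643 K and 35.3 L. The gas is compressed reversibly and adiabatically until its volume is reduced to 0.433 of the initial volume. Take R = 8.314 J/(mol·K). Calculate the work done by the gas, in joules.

P₁ = nRT₁/V₁ = 1.89×8.314×643/35.3 = 286 kPa.
Adiabatic: TV^(γ−1) = const ⇒ T₂ = 643×(2.31)^0.400 = 899 K; PV^γ = const ⇒ P₂ = 924 kPa.
ΔU = nCvΔT = 1.89×20.8×(899−643) = 10000 J.
Q = 0 for an adiabatic process, so W = −ΔU = -10000 J.

-10000 J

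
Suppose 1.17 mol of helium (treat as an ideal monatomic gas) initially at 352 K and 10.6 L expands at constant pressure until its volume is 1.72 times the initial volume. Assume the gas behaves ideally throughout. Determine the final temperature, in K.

P₁ = nRT₁/V₁ = 1.17×8.314×352/10.6 = 323 kPa.
Isobaric: P stays 323 kPa; V/T = const ⇒ T₂ = 605 K, V₂ = 18.2 L.

605 K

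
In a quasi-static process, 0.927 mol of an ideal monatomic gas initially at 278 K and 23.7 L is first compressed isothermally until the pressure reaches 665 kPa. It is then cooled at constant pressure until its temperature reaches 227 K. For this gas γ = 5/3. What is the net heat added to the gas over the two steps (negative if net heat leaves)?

P₁ = nRT₁/V₁ = 0.927×8.314×278/23.7 = 90.4 kPa.
Step 1 — Isothermal: T stays 278 K; PV = const ⇒ V₂ = 3.22 L, P₂ = 665 kPa.
ΔU = 0 (ideal gas, T constant).
W = nRT ln(V₂/V₁) = 0.927×8.314×278×ln(0.136) = -4280 J.
Q = ΔU + W = -4280 J.
State after step 1: P = 665 kPa, V = 3.22 L, T = 278 K.
Step 2 — Isobaric: P stays 665 kPa; V/T = const ⇒ T₂ = 227 K, V₂ = 2.63 L.
W = PΔV = 665×(2.63−3.22) kPa·L = -393 J.
ΔU = nCvΔT = 0.927×12.5×(227−278) = -590 J.
Q = ΔU + W = nCpΔT = -983 J.
Net over both steps: W = -4670 J, Q = -5260 J, ΔU = -590 J.

-5260 J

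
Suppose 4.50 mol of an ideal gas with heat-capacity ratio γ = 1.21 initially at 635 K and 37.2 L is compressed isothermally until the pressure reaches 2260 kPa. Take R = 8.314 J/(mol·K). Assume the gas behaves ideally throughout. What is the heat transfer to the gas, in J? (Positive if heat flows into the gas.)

P₁ = nRT₁/V₁ = 4.50×8.314×635/37.2 = 639 kPa.
Isothermal: T stays 635 K; PV = const ⇒ V₂ = 10.5 L, P₂ = 2260 kPa.
ΔU = 0 (ideal gas, T constant).
W = nRT ln(V₂/V₁) = 4.50×8.314×635×ln(0.283) = -30000 J.
Q = ΔU + W = -30000 J.

-30000 J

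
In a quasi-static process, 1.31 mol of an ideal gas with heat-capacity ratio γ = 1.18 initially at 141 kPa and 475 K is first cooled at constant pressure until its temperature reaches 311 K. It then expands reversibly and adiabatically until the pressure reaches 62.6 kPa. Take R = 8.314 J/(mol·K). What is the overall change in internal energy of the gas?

-12100 J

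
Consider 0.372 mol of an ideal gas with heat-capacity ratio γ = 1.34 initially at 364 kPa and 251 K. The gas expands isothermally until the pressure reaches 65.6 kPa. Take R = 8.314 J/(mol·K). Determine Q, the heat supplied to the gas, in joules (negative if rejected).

1330 J

V₁ = nRT₁/P₁ = 0.372×8.314×251/364 = 2.13 L.
Isothermal: T stays 251 K; PV = const ⇒ V₂ = 11.8 L, P₂ = 65.6 kPa.
ΔU = 0 (ideal gas, T constant).
W = nRT ln(V₂/V₁) = 0.372×8.314×251×ln(5.55) = 1330 J.
Q = ΔU + W = 1330 J.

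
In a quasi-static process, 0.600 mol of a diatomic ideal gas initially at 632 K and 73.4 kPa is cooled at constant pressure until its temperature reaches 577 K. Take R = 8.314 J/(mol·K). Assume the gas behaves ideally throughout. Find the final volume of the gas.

39.2 L

V₁ = nRT₁/P₁ = 0.600×8.314×632/73.4 = 43.0 L.
Isobaric: P stays 73.4 kPa; V/T = const ⇒ T₂ = 577 K, V₂ = 39.2 L.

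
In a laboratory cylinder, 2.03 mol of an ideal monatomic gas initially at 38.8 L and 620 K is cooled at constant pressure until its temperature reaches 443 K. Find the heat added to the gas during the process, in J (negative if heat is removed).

P₁ = nRT₁/V₁ = 2.03×8.314×620/38.8 = 270 kPa.
Isobaric: P stays 270 kPa; V/T = const ⇒ T₂ = 443 K, V₂ = 27.7 L.
W = PΔV = 270×(27.7−38.8) kPa·L = -2990 J.
ΔU = nCvΔT = 2.03×12.5×(443−620) = -4480 J.
Q = ΔU + W = nCpΔT = -7470 J.

-7470 J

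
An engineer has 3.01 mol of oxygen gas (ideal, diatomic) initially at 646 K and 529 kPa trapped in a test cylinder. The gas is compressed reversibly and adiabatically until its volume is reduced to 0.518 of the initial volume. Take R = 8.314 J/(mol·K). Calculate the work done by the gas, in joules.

-12200 J

V₁ = nRT₁/P₁ = 3.01×8.314×646/529 = 30.6 L.
Adiabatic: TV^(γ−1) = const ⇒ T₂ = 646×(1.93)^0.400 = 840 K; PV^γ = const ⇒ P₂ = 1330 kPa.
ΔU = nCvΔT = 3.01×20.8×(840−646) = 12200 J.
Q = 0 for an adiabatic process, so W = −ΔU = -12200 J.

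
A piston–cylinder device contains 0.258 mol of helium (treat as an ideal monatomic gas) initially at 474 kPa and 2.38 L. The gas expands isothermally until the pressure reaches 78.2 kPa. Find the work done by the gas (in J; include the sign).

2030 J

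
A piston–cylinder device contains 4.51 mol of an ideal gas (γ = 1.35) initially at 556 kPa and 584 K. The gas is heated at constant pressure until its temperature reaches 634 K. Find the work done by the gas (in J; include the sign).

V₁ = nRT₁/P₁ = 4.51×8.314×584/556 = 39.4 L.
Isobaric: P stays 556 kPa; V/T = const ⇒ T₂ = 634 K, V₂ = 42.8 L.
W = PΔV = 556×(42.8−39.4) kPa·L = 1870 J.

1870 J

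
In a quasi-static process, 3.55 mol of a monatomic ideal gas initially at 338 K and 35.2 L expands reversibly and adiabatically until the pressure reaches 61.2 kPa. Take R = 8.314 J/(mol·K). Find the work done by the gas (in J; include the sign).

P₁ = nRT₁/V₁ = 3.55×8.314×338/35.2 = 283 kPa.
Adiabatic: T₂/T₁ = (P₂/P₁)^((γ−1)/γ) ⇒ T₂ = 338×(0.216)^0.400 = 183 K; V₂ = 88.3 L.
ΔU = nCvΔT = 3.55×12.5×(183−338) = -6860 J.
Q = 0 for an adiabatic process, so W = −ΔU = 6860 J.

6860 J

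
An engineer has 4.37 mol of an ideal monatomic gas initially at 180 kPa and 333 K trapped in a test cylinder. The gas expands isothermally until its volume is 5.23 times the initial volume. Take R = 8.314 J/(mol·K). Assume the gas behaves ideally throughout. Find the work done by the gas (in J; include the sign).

V₁ = nRT₁/P₁ = 4.37×8.314×333/180 = 67.2 L.
Isothermal: T stays 333 K; PV = const ⇒ V₂ = 352 L, P₂ = 34.4 kPa.
W = nRT ln(V₂/V₁) = 4.37×8.314×333×ln(5.23) = 20000 J.

20000 J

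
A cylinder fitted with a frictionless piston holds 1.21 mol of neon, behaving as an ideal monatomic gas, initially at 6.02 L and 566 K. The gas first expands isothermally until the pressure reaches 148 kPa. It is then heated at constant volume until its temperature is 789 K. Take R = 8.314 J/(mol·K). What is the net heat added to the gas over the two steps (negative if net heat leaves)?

13900 J

P₁ = nRT₁/V₁ = 1.21×8.314×566/6.02 = 946 kPa.
Step 1 — Isothermal: T stays 566 K; PV = const ⇒ V₂ = 38.5 L, P₂ = 148 kPa.
ΔU = 0 (ideal gas, T constant).
W = nRT ln(V₂/V₁) = 1.21×8.314×566×ln(6.39) = 10600 J.
Q = ΔU + W = 10600 J.
State after step 1: P = 148 kPa, V = 38.5 L, T = 566 K.
Step 2 — Isochoric: V stays 38.5 L; P/T = const ⇒ T₂ = 789 K, P₂ = 206 kPa.
W = 0 (no volume change).
ΔU = nCvΔT = 1.21×12.5×(789−566) = 3370 J.
Q = ΔU = 3370 J.
Net over both steps: W = 10600 J, Q = 13900 J, ΔU = 3370 J.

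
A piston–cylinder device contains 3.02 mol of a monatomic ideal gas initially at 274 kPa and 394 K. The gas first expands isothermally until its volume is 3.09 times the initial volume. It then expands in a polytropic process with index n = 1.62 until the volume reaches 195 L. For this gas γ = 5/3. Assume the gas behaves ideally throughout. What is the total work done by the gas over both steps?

15800 J

V₁ = nRT₁/P₁ = 3.02×8.314×394/274 = 36.1 L.
Step 1 — Isothermal: T stays 394 K; PV = const ⇒ V₂ = 112 L, P₂ = 88.7 kPa.
ΔU = 0 (ideal gas, T constant).
W = nRT ln(V₂/V₁) = 3.02×8.314×394×ln(3.09) = 11200 J.
Q = ΔU + W = 11200 J.
State after step 1: P = 88.7 kPa, V = 112 L, T = 394 K.
Step 2 — Polytropic n=1.62: T₂ = T₁(V₁/V₂)^(n−1) = 394×(0.572)^0.62 = 279 K; P₂ = P₁(V₁/V₂)^n = 35.9 kPa.
W = (P₁V₁−P₂V₂)/(n−1) = (88.7×112−35.9×195)/0.62 = 4670 J.
ΔU = nCvΔT = 3.02×12.5×(279−394) = -4340 J.
Q = ΔU + W = 327 J.
Net over both steps: W = 15800 J, Q = 11500 J, ΔU = -4340 J.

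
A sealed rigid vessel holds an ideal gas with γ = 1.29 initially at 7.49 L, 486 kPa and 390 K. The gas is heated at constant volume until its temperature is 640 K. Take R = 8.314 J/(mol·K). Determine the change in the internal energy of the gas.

n = P₁V₁/(RT₁) = 486×7.49/(8.314×390) = 1.12 mol.
Isochoric: V stays 7.49 L; P/T = const ⇒ T₂ = 640 K, P₂ = 798 kPa.
For an ideal gas ΔU = nCvΔT with Cv = R/(γ−1) = 28.7 J/(mol·K).
ΔU = 1.12×28.7×(640−390) = 8050 J.

8050 J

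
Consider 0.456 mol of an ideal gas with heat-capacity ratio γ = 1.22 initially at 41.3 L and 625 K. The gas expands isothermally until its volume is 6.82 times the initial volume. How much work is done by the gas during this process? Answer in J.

4550 J

P₁ = nRT₁/V₁ = 0.456×8.314×625/41.3 = 57.4 kPa.
Isothermal: T stays 625 K; PV = const ⇒ V₂ = 282 L, P₂ = 8.41 kPa.
W = nRT ln(V₂/V₁) = 0.456×8.314×625×ln(6.82) = 4550 J.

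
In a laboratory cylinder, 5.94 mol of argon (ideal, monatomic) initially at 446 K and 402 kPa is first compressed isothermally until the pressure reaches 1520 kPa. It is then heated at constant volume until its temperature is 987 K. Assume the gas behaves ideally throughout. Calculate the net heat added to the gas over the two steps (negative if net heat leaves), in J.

10800 J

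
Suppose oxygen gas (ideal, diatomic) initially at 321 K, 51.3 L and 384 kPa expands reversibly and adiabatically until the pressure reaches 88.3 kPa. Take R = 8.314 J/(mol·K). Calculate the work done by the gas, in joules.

16900 J

n = P₁V₁/(RT₁) = 384×51.3/(8.314×321) = 7.38 mol.
Adiabatic: T₂/T₁ = (P₂/P₁)^((γ−1)/γ) ⇒ T₂ = 321×(0.230)^0.286 = 211 K; V₂ = 147 L.
ΔU = nCvΔT = 7.38×20.8×(211−321) = -16900 J.
Q = 0 for an adiabatic process, so W = −ΔU = 16900 J.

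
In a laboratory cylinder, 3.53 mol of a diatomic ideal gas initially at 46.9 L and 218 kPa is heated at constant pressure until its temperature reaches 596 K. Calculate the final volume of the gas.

T₁ = P₁V₁/(nR) = 218×46.9/(3.53×8.314) = 348 K.
Isobaric: P stays 218 kPa; V/T = const ⇒ T₂ = 596 K, V₂ = 80.2 L.

80.2 L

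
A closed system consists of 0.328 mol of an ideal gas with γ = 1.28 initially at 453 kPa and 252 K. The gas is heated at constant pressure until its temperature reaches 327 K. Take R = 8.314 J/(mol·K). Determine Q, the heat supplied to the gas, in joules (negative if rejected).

V₁ = nRT₁/P₁ = 0.328×8.314×252/453 = 1.52 L.
Isobaric: P stays 453 kPa; V/T = const ⇒ T₂ = 327 K, V₂ = 1.97 L.
W = PΔV = 453×(1.97−1.52) kPa·L = 205 J.
ΔU = nCvΔT = 0.328×29.7×(327−252) = 730 J.
Q = ΔU + W = nCpΔT = 935 J.

935 J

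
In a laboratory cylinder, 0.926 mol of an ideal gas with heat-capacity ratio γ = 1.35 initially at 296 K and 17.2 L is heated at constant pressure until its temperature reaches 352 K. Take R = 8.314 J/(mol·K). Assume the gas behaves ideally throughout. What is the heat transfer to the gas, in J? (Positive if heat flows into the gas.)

P₁ = nRT₁/V₁ = 0.926×8.314×296/17.2 = 132 kPa.
Isobaric: P stays 132 kPa; V/T = const ⇒ T₂ = 352 K, V₂ = 20.5 L.
W = PΔV = 132×(20.5−17.2) kPa·L = 431 J.
ΔU = nCvΔT = 0.926×23.8×(352−296) = 1230 J.
Q = ΔU + W = nCpΔT = 1660 J.

1660 J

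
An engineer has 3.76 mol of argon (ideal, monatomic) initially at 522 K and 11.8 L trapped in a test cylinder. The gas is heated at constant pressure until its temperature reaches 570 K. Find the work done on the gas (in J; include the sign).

-1500 J

P₁ = nRT₁/V₁ = 3.76×8.314×522/11.8 = 1380 kPa.
Isobaric: P stays 1380 kPa; V/T = const ⇒ T₂ = 570 K, V₂ = 12.9 L.
W = PΔV = 1380×(12.9−11.8) kPa·L = 1500 J.
Work done on the gas = −W_by = -1500 J.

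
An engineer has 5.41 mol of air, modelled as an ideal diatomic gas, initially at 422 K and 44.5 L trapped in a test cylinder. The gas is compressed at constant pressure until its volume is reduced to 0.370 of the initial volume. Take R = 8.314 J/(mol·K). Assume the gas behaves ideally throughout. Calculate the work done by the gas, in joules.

P₁ = nRT₁/V₁ = 5.41×8.314×422/44.5 = 427 kPa.
Isobaric: P stays 427 kPa; V/T = const ⇒ T₂ = 156 K, V₂ = 16.5 L.
W = PΔV = 427×(16.5−44.5) kPa·L = -12000 J.

-12000 J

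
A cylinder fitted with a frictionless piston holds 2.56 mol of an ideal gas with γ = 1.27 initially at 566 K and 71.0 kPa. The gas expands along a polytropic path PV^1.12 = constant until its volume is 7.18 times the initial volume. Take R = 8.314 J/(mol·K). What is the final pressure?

V₁ = nRT₁/P₁ = 2.56×8.314×566/71.0 = 170 L.
Polytropic n=1.12: T₂ = T₁(V₁/V₂)^(n−1) = 566×(0.139)^0.12 = 447 K; P₂ = P₁(V₁/V₂)^n = 7.81 kPa.

7.81 kPa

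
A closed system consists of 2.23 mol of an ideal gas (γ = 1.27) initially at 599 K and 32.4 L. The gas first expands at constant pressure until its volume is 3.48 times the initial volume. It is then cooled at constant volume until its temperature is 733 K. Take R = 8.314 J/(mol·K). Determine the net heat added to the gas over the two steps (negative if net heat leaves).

P₁ = nRT₁/V₁ = 2.23×8.314×599/32.4 = 343 kPa.
Step 1 — Isobaric: P stays 343 kPa; V/T = const ⇒ T₂ = 2080 K, V₂ = 113 L.
W = PΔV = 343×(113−32.4) kPa·L = 27500 J.
ΔU = nCvΔT = 2.23×30.8×(2080−599) = 102000 J.
Q = ΔU + W = nCpΔT = 130000 J.
State after step 1: P = 343 kPa, V = 113 L, T = 2080 K.
Step 2 — Isochoric: V stays 113 L; P/T = const ⇒ T₂ = 733 K, P₂ = 121 kPa.
W = 0 (no volume change).
ΔU = nCvΔT = 2.23×30.8×(733−2080) = -92800 J.
Q = ΔU = -92800 J.
Net over both steps: W = 27500 J, Q = 36700 J, ΔU = 9200 J.

36700 J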